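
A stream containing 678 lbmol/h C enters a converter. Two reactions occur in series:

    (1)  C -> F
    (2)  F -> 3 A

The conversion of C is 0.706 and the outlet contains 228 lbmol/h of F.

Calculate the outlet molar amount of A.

752 lbmol/h

Conversion of C: C consumed = 1ξ₁ = 0.706 × 678 → ξ₁ = 478.7 lbmol/h.
F balance: n_F = 0 + 1ξ₁ − 1ξ₂ = 228 → ξ₂ = (1·478.7 − 228)/1 = 250.7 lbmol/h.
Outlet amounts (n = n₀ + Σ ν·ξ):
  C: 678 − 1(478.7) = 199.3
  F: 0 + 1(478.7) − 1(250.7) = 228
  A: 0 + 3(250.7) = 752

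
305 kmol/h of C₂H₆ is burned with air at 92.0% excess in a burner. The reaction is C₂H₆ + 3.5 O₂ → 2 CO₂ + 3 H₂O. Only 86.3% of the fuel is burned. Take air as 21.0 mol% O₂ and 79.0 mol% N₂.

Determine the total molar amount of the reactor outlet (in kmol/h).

Stoichiometric O₂ = 3.5 × 305 = 1068 kmol/h; O₂ fed = 1068 × 1.920 = 2050 kmol/h.
N₂ fed = 2050 × 79/21 = 7710 kmol/h.
Fuel reacted = 0.863 × 305 → ξ = 263.2 kmol/h.
Outlet (n = n₀ + ν ξ):
  C₂H₆: 305 − 1(263.2) = 41.79
  O₂: 2050 − 3.5(263.2) = 1128
  N₂: 7710 (inert)
  CO₂: 0 + 2(263.2) = 526.4
  H₂O: 0 + 3(263.2) = 789.6
Total out = 41.79 + 1128 + 7710 + 526.4 + 789.6 = 10200 kmol/h.

10200 kmol/h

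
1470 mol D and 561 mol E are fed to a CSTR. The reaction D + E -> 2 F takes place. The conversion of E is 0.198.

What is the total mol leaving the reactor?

2030 mol

E reacted = 0.198 × 561 = 111.1 mol; ν_E = −1, so ξ = 111.1/1 = 111.1 mol.
Outlet amounts (n = n₀ + ν ξ):
  D: 1470 − 1(111.1) = 1359
  E: 561 − 1(111.1) = 449.9
  F: 0 + 2(111.1) = 222.2
Total out = 1359 + 449.9 + 222.2 = 2031 mol.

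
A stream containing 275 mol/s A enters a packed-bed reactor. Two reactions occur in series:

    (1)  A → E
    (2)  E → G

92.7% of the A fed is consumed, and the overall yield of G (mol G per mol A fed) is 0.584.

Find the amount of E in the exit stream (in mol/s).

94.3 mol/s

Conversion of A: A consumed = 1ξ₁ = 0.927 × 275 → ξ₁ = 254.9 mol/s.
Yield of G: 1ξ₂ / 275 = 0.584 → ξ₂ = 160.6 mol/s.
Outlet amounts (n = n₀ + Σ ν·ξ):
  A: 275 − 1(254.9) = 20.07
  E: 0 + 1(254.9) − 1(160.6) = 94.33
  G: 0 + 1(160.6) = 160.6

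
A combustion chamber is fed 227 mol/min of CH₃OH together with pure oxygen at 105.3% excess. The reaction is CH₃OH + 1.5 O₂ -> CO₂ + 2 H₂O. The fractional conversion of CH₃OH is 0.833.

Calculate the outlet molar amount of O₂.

Stoichiometric O₂ = 1.5 × 227 = 340.5 mol/min; O₂ fed = 340.5 × 2.053 = 699 mol/min.
Fuel reacted = 0.833 × 227 → ξ = 189.1 mol/min.
Outlet (n = n₀ + ν ξ):
  CH₃OH: 227 − 1(189.1) = 37.91
  O₂: 699 − 1.5(189.1) = 415.4
  CO₂: 0 + 1(189.1) = 189.1
  H₂O: 0 + 2(189.1) = 378.2

415 mol/min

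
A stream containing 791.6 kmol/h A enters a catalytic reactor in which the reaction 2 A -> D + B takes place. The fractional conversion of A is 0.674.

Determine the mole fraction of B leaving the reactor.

A reacted = 0.674 × 791.6 = 533.5 kmol/h; ν_A = −2, so ξ = 533.5/2 = 266.8 kmol/h.
Outlet amounts (n = n₀ + ν ξ):
  A: 791.6 − 2(266.8) = 258.1
  D: 0 + 1(266.8) = 266.8
  B: 0 + 1(266.8) = 266.8
Total out = 791.6 kmol/h; y_B = 266.8 / 791.6 = 0.337.

0.337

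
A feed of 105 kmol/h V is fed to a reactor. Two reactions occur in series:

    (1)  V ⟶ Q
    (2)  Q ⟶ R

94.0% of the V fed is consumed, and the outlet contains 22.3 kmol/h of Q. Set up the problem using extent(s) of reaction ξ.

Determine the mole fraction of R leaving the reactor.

0.728

Conversion of V: V consumed = 1ξ₁ = 0.94 × 105 → ξ₁ = 98.7 kmol/h.
Q balance: n_Q = 0 + 1ξ₁ − 1ξ₂ = 22.3 → ξ₂ = (1·98.7 − 22.3)/1 = 76.4 kmol/h.
Outlet amounts (n = n₀ + Σ ν·ξ):
  V: 105 − 1(98.7) = 6.3
  Q: 0 + 1(98.7) − 1(76.4) = 22.3
  R: 0 + 1(76.4) = 76.4
Total out = 105 kmol/h; y_R = 76.4 / 105 = 0.7276.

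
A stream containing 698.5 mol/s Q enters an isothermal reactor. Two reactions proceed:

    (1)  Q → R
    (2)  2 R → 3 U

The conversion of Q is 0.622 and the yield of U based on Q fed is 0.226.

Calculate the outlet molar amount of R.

329 mol/s

Conversion of Q: Q consumed = 1ξ₁ = 0.622 × 698.5 → ξ₁ = 434.5 mol/s.
Yield of U: 3ξ₂ / 698.5 = 0.226 → ξ₂ = 52.62 mol/s.
Outlet amounts (n = n₀ + Σ ν·ξ):
  Q: 698.5 − 1(434.5) = 264
  R: 0 + 1(434.5) − 2(52.62) = 329.2
  U: 0 + 3(52.62) = 157.9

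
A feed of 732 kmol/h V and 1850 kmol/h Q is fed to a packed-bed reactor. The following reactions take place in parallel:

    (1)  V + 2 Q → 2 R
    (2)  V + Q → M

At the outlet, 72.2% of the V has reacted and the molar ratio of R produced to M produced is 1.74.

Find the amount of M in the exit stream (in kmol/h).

Conversion of V: V consumed = 0.722 × 732 = 528.5 kmol/h = 1ξ₁ + 1ξ₂.
Selectivity: 2ξ₁ / (1ξ₂) = 1.74 → ξ₁ = 0.87 ξ₂.
Substitute: (1·0.87 + 1) ξ₂ = 528.5 → ξ₂ = 282.6 kmol/h, ξ₁ = 245.9 kmol/h.
Outlet amounts (n = n₀ + Σ ν·ξ):
  V: 732 − 1(245.9) − 1(282.6) = 203.5
  Q: 1850 − 2(245.9) − 1(282.6) = 1076
  R: 0 + 2(245.9) = 491.8
  M: 0 + 1(282.6) = 282.6

283 kmol/h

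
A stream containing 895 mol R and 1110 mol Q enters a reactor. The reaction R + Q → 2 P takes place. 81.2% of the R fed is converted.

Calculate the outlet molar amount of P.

R reacted = 0.812 × 895 = 726.7 mol; ν_R = −1, so ξ = 726.7/1 = 726.7 mol.
Outlet amounts (n = n₀ + ν ξ):
  R: 895 − 1(726.7) = 168.3
  Q: 1110 − 1(726.7) = 383.3
  P: 0 + 2(726.7) = 1453

1450 mol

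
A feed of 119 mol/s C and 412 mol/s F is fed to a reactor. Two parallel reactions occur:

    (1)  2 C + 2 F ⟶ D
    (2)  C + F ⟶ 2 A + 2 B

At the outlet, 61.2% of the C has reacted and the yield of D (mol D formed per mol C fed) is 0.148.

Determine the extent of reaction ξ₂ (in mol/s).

Yield of D: 1ξ₁ / 119 = 0.148 → ξ₁ = 17.61 mol/s.
Conversion of C: 2ξ₁ + 1ξ₂ = 0.612 × 119 = 72.83 → ξ₂ = 37.6 mol/s.
Outlet amounts (n = n₀ + Σ ν·ξ):
  C: 119 − 2(17.61) − 1(37.6) = 46.17
  F: 412 − 2(17.61) − 1(37.6) = 339.2
  D: 0 + 1(17.61) = 17.61
  A: 0 + 2(37.6) = 75.21
  B: 0 + 2(37.6) = 75.21

ξ₂ = 37.6 mol/s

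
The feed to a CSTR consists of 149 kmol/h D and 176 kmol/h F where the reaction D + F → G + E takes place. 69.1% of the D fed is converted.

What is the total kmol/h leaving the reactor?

D reacted = 0.691 × 149 = 103 kmol/h; ν_D = −1, so ξ = 103/1 = 103 kmol/h.
Outlet amounts (n = n₀ + ν ξ):
  D: 149 − 1(103) = 46.04
  F: 176 − 1(103) = 73.04
  G: 0 + 1(103) = 103
  E: 0 + 1(103) = 103
Total out = 46.04 + 73.04 + 103 + 103 = 325 kmol/h.

325 kmol/h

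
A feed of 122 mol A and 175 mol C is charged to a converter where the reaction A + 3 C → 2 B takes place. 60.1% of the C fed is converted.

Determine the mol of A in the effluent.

C reacted = 0.601 × 175 = 105.2 mol; ν_C = −3, so ξ = 105.2/3 = 35.06 mol.
Outlet amounts (n = n₀ + ν ξ):
  A: 122 − 1(35.06) = 86.94
  C: 175 − 3(35.06) = 69.83
  B: 0 + 2(35.06) = 70.12

86.9 mol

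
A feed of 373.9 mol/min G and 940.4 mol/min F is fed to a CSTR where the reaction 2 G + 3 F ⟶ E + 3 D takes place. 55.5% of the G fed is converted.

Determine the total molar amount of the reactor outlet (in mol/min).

G reacted = 0.555 × 373.9 = 207.5 mol/min; ν_G = −2, so ξ = 207.5/2 = 103.8 mol/min.
Outlet amounts (n = n₀ + ν ξ):
  G: 373.9 − 2(103.8) = 166.4
  F: 940.4 − 3(103.8) = 629.1
  E: 0 + 1(103.8) = 103.8
  D: 0 + 3(103.8) = 311.3
Total out = 166.4 + 629.1 + 103.8 + 311.3 = 1211 mol/min.

1210 mol/min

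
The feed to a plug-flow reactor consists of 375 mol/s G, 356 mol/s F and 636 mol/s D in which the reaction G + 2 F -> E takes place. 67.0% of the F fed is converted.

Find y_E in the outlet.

F reacted = 0.67 × 356 = 238.5 mol/s; ν_F = −2, so ξ = 238.5/2 = 119.3 mol/s.
Outlet amounts (n = n₀ + ν ξ):
  G: 375 − 1(119.3) = 255.7
  F: 356 − 2(119.3) = 117.5
  E: 0 + 1(119.3) = 119.3
  D: 636 (inert)
Total out = 1128 mol/s; y_E = 119.3 / 1128 = 0.1057.

0.106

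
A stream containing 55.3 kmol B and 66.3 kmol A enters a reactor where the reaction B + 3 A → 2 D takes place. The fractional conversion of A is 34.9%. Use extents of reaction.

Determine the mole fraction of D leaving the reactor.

A reacted = 0.349 × 66.3 = 23.14 kmol; ν_A = −3, so ξ = 23.14/3 = 7.713 kmol.
Outlet amounts (n = n₀ + ν ξ):
  B: 55.3 − 1(7.713) = 47.59
  A: 66.3 − 3(7.713) = 43.16
  D: 0 + 2(7.713) = 15.43
Total out = 106.2 kmol; y_D = 15.43 / 106.2 = 0.1453.

0.145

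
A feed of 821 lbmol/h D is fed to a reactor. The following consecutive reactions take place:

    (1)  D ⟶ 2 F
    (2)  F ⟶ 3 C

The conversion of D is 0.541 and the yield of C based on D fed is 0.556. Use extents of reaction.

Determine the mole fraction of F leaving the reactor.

0.469

Conversion of D: D consumed = 1ξ₁ = 0.541 × 821 → ξ₁ = 444.2 lbmol/h.
Yield of C: 3ξ₂ / 821 = 0.556 → ξ₂ = 152.2 lbmol/h.
Outlet amounts (n = n₀ + Σ ν·ξ):
  D: 821 − 1(444.2) = 376.8
  F: 0 + 2(444.2) − 1(152.2) = 736.2
  C: 0 + 3(152.2) = 456.5
Total out = 1569 lbmol/h; y_F = 736.2 / 1569 = 0.469.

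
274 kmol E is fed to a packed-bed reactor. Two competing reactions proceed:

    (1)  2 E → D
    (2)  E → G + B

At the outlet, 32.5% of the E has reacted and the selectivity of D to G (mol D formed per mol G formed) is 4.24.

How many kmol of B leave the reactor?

9.39 kmol

Conversion of E: E consumed = 0.325 × 274 = 89.05 kmol = 2ξ₁ + 1ξ₂.
Selectivity: 1ξ₁ / (1ξ₂) = 4.24 → ξ₁ = 4.24 ξ₂.
Substitute: (2·4.24 + 1) ξ₂ = 89.05 → ξ₂ = 9.393 kmol, ξ₁ = 39.83 kmol.
Outlet amounts (n = n₀ + Σ ν·ξ):
  E: 274 − 2(39.83) − 1(9.393) = 184.9
  D: 0 + 1(39.83) = 39.83
  G: 0 + 1(9.393) = 9.393
  B: 0 + 1(9.393) = 9.393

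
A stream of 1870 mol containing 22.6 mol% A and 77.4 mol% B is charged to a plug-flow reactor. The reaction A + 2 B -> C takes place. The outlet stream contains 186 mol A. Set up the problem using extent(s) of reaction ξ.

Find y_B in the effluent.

For A: n = n₀ − 1ξ → 186 = 422.6 − 1ξ, giving ξ = 236.6 mol.
Outlet amounts (n = n₀ + ν ξ):
  A: 422.6 − 1(236.6) = 186
  B: 1447 − 2(236.6) = 974.1
  C: 0 + 1(236.6) = 236.6
Total out = 1397 mol; y_B = 974.1 / 1397 = 0.6974.

0.697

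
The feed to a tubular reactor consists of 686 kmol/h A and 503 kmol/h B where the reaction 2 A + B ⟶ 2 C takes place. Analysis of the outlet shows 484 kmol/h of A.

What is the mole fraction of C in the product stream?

For A: n = n₀ − 2ξ → 484 = 686 − 2ξ, giving ξ = 101 kmol/h.
Outlet amounts (n = n₀ + ν ξ):
  A: 686 − 2(101) = 484
  B: 503 − 1(101) = 402
  C: 0 + 2(101) = 202
Total out = 1088 kmol/h; y_C = 202 / 1088 = 0.1857.

0.186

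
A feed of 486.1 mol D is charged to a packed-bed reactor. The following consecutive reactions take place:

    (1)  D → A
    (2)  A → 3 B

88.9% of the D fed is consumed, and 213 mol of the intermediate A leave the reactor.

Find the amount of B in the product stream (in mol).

657 mol

Conversion of D: D consumed = 1ξ₁ = 0.889 × 486.1 → ξ₁ = 432.1 mol.
A balance: n_A = 0 + 1ξ₁ − 1ξ₂ = 213 → ξ₂ = (1·432.1 − 213)/1 = 219.1 mol.
Outlet amounts (n = n₀ + Σ ν·ξ):
  D: 486.1 − 1(432.1) = 53.96
  A: 0 + 1(432.1) − 1(219.1) = 213
  B: 0 + 3(219.1) = 657.4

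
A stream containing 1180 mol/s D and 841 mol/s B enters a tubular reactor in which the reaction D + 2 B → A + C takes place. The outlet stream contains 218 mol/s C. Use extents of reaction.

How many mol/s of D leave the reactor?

962 mol/s

For C: n = n₀ + 1ξ → 218 = 0 + 1ξ, giving ξ = 218 mol/s.
Outlet amounts (n = n₀ + ν ξ):
  D: 1180 − 1(218) = 962
  B: 841 − 2(218) = 405
  A: 0 + 1(218) = 218
  C: 0 + 1(218) = 218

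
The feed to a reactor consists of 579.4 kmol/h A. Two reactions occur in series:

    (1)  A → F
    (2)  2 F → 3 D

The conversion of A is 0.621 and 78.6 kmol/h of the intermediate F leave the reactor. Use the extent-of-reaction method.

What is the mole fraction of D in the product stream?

Conversion of A: A consumed = 1ξ₁ = 0.621 × 579.4 → ξ₁ = 359.8 kmol/h.
F balance: n_F = 0 + 1ξ₁ − 2ξ₂ = 78.6 → ξ₂ = (1·359.8 − 78.6)/2 = 140.6 kmol/h.
Outlet amounts (n = n₀ + Σ ν·ξ):
  A: 579.4 − 1(359.8) = 219.6
  F: 0 + 1(359.8) − 2(140.6) = 78.6
  D: 0 + 3(140.6) = 421.8
Total out = 720 kmol/h; y_D = 421.8 / 720 = 0.5858.

0.586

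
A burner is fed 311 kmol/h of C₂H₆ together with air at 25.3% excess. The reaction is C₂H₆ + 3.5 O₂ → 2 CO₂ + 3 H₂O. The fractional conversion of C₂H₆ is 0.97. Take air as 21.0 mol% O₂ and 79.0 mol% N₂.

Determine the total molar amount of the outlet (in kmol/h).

Stoichiometric O₂ = 3.5 × 311 = 1088 kmol/h; O₂ fed = 1088 × 1.253 = 1364 kmol/h.
N₂ fed = 1364 × 79/21 = 5131 kmol/h.
Fuel reacted = 0.97 × 311 → ξ = 301.7 kmol/h.
Outlet (n = n₀ + ν ξ):
  C₂H₆: 311 − 1(301.7) = 9.33
  O₂: 1364 − 3.5(301.7) = 308
  N₂: 5131 (inert)
  CO₂: 0 + 2(301.7) = 603.3
  H₂O: 0 + 3(301.7) = 905
Total out = 9.33 + 308 + 5131 + 603.3 + 905 = 6957 kmol/h.

6960 kmol/h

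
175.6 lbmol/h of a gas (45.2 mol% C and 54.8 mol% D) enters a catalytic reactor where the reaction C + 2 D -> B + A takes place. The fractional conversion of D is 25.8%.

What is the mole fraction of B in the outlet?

D reacted = 0.258 × 96.23 = 24.83 lbmol/h; ν_D = −2, so ξ = 24.83/2 = 12.41 lbmol/h.
Outlet amounts (n = n₀ + ν ξ):
  C: 79.37 − 1(12.41) = 66.96
  D: 96.23 − 2(12.41) = 71.4
  B: 0 + 1(12.41) = 12.41
  A: 0 + 1(12.41) = 12.41
Total out = 163.2 lbmol/h; y_B = 12.41 / 163.2 = 0.07607.

0.0761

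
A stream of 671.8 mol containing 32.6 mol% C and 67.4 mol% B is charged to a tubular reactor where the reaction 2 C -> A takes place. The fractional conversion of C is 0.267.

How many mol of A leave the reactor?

29.2 mol

C reacted = 0.267 × 219 = 58.47 mol; ν_C = −2, so ξ = 58.47/2 = 29.24 mol.
Outlet amounts (n = n₀ + ν ξ):
  C: 219 − 2(29.24) = 160.5
  A: 0 + 1(29.24) = 29.24
  B: 452.8 (inert)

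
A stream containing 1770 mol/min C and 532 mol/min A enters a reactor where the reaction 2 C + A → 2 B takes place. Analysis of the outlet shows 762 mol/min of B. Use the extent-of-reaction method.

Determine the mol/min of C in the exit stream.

For B: n = n₀ + 2ξ → 762 = 0 + 2ξ, giving ξ = 381 mol/min.
Outlet amounts (n = n₀ + ν ξ):
  C: 1770 − 2(381) = 1008
  A: 532 − 1(381) = 151
  B: 0 + 2(381) = 762

1010 mol/min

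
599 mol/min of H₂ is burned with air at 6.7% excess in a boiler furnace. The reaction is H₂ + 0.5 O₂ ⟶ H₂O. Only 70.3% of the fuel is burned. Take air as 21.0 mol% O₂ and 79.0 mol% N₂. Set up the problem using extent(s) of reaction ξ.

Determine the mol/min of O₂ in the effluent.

Stoichiometric O₂ = 0.5 × 599 = 299.5 mol/min; O₂ fed = 299.5 × 1.067 = 319.6 mol/min.
N₂ fed = 319.6 × 79/21 = 1202 mol/min.
Fuel reacted = 0.703 × 599 → ξ = 421.1 mol/min.
Outlet (n = n₀ + ν ξ):
  H₂: 599 − 1(421.1) = 177.9
  O₂: 319.6 − 0.5(421.1) = 109
  N₂: 1202 (inert)
  H₂O: 0 + 1(421.1) = 421.1

109 mol/min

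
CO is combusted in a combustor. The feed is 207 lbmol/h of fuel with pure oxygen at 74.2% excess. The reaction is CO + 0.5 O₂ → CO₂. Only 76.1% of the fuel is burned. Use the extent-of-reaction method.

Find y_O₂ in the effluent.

0.329

Stoichiometric O₂ = 0.5 × 207 = 103.5 lbmol/h; O₂ fed = 103.5 × 1.742 = 180.3 lbmol/h.
Fuel reacted = 0.761 × 207 → ξ = 157.5 lbmol/h.
Outlet (n = n₀ + ν ξ):
  CO: 207 − 1(157.5) = 49.47
  O₂: 180.3 − 0.5(157.5) = 101.5
  CO₂: 0 + 1(157.5) = 157.5
Total out = 308.5 lbmol/h; y_O₂ = 101.5 / 308.5 = 0.3291.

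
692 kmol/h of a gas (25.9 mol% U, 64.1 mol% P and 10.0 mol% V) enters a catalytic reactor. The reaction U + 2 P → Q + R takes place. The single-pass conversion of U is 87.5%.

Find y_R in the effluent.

U reacted = 0.875 × 179.2 = 156.8 kmol/h; ν_U = −1, so ξ = 156.8/1 = 156.8 kmol/h.
Outlet amounts (n = n₀ + ν ξ):
  U: 179.2 − 1(156.8) = 22.4
  P: 443.6 − 2(156.8) = 129.9
  Q: 0 + 1(156.8) = 156.8
  R: 0 + 1(156.8) = 156.8
  V: 69.2 (inert)
Total out = 535.2 kmol/h; y_R = 156.8 / 535.2 = 0.293.

0.293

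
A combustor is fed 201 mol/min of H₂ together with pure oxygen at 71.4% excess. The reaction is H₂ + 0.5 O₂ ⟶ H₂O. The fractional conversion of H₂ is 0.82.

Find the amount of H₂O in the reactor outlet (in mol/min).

Stoichiometric O₂ = 0.5 × 201 = 100.5 mol/min; O₂ fed = 100.5 × 1.714 = 172.3 mol/min.
Fuel reacted = 0.82 × 201 → ξ = 164.8 mol/min.
Outlet (n = n₀ + ν ξ):
  H₂: 201 − 1(164.8) = 36.18
  O₂: 172.3 − 0.5(164.8) = 89.85
  H₂O: 0 + 1(164.8) = 164.8

165 mol/min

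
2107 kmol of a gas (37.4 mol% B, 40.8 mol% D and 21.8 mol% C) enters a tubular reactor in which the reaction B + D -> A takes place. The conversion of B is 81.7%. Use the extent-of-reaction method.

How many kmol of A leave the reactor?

B reacted = 0.817 × 788 = 643.8 kmol; ν_B = −1, so ξ = 643.8/1 = 643.8 kmol.
Outlet amounts (n = n₀ + ν ξ):
  B: 788 − 1(643.8) = 144.2
  D: 859.7 − 1(643.8) = 215.8
  A: 0 + 1(643.8) = 643.8
  C: 459.3 (inert)

644 kmol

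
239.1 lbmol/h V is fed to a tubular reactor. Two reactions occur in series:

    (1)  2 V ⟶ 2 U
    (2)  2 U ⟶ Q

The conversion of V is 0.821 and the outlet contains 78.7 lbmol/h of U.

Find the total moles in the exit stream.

180 lbmol/h

Conversion of V: V consumed = 2ξ₁ = 0.821 × 239.1 → ξ₁ = 98.15 lbmol/h.
U balance: n_U = 0 + 2ξ₁ − 2ξ₂ = 78.7 → ξ₂ = (2·98.15 − 78.7)/2 = 58.8 lbmol/h.
Outlet amounts (n = n₀ + Σ ν·ξ):
  V: 239.1 − 2(98.15) = 42.8
  U: 0 + 2(98.15) − 2(58.8) = 78.7
  Q: 0 + 1(58.8) = 58.8
Total out = 42.8 + 78.7 + 58.8 = 180.3 lbmol/h.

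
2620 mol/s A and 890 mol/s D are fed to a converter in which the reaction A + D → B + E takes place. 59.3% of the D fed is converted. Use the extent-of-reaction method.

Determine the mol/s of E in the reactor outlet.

D reacted = 0.593 × 890 = 527.8 mol/s; ν_D = −1, so ξ = 527.8/1 = 527.8 mol/s.
Outlet amounts (n = n₀ + ν ξ):
  A: 2620 − 1(527.8) = 2092
  D: 890 − 1(527.8) = 362.2
  B: 0 + 1(527.8) = 527.8
  E: 0 + 1(527.8) = 527.8

528 mol/s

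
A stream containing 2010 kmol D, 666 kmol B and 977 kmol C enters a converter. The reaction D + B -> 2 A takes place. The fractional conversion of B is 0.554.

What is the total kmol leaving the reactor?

B reacted = 0.554 × 666 = 369 kmol; ν_B = −1, so ξ = 369/1 = 369 kmol.
Outlet amounts (n = n₀ + ν ξ):
  D: 2010 − 1(369) = 1641
  B: 666 − 1(369) = 297
  A: 0 + 2(369) = 737.9
  C: 977 (inert)
Total out = 1641 + 297 + 737.9 + 977 = 3653 kmol.

3650 kmol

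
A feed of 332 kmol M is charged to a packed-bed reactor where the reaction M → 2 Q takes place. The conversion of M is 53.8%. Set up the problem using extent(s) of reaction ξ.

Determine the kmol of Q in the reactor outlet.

357 kmol

M reacted = 0.538 × 332 = 178.6 kmol; ν_M = −1, so ξ = 178.6/1 = 178.6 kmol.
Outlet amounts (n = n₀ + ν ξ):
  M: 332 − 1(178.6) = 153.4
  Q: 0 + 2(178.6) = 357.2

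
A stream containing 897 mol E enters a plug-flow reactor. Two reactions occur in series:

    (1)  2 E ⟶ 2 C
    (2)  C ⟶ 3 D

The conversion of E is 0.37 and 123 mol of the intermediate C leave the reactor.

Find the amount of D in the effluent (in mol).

627 mol

Conversion of E: E consumed = 2ξ₁ = 0.37 × 897 → ξ₁ = 165.9 mol.
C balance: n_C = 0 + 2ξ₁ − 1ξ₂ = 123 → ξ₂ = (2·165.9 − 123)/1 = 208.9 mol.
Outlet amounts (n = n₀ + Σ ν·ξ):
  E: 897 − 2(165.9) = 565.1
  C: 0 + 2(165.9) − 1(208.9) = 123
  D: 0 + 3(208.9) = 626.7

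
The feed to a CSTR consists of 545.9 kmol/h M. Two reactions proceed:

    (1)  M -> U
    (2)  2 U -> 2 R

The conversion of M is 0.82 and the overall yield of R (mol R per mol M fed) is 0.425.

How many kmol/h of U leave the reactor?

216 kmol/h

Conversion of M: M consumed = 1ξ₁ = 0.82 × 545.9 → ξ₁ = 447.6 kmol/h.
Yield of R: 2ξ₂ / 545.9 = 0.425 → ξ₂ = 116 kmol/h.
Outlet amounts (n = n₀ + Σ ν·ξ):
  M: 545.9 − 1(447.6) = 98.26
  U: 0 + 1(447.6) − 2(116) = 215.6
  R: 0 + 2(116) = 232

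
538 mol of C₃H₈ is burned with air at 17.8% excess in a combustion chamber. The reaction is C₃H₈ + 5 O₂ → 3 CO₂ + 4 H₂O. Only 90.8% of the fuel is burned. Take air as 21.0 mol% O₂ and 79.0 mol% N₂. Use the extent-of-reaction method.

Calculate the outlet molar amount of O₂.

Stoichiometric O₂ = 5 × 538 = 2690 mol; O₂ fed = 2690 × 1.178 = 3169 mol.
N₂ fed = 3169 × 79/21 = 11920 mol.
Fuel reacted = 0.908 × 538 → ξ = 488.5 mol.
Outlet (n = n₀ + ν ξ):
  C₃H₈: 538 − 1(488.5) = 49.5
  O₂: 3169 − 5(488.5) = 726.3
  N₂: 11920 (inert)
  CO₂: 0 + 3(488.5) = 1466
  H₂O: 0 + 4(488.5) = 1954

726 mol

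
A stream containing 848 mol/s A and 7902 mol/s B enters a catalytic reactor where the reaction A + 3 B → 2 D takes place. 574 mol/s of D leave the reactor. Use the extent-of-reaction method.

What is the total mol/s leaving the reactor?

8180 mol/s

For D: n = n₀ + 2ξ → 574 = 0 + 2ξ, giving ξ = 287 mol/s.
Outlet amounts (n = n₀ + ν ξ):
  A: 848 − 1(287) = 561
  B: 7902 − 3(287) = 7041
  D: 0 + 2(287) = 574
Total out = 561 + 7041 + 574 = 8176 mol/s.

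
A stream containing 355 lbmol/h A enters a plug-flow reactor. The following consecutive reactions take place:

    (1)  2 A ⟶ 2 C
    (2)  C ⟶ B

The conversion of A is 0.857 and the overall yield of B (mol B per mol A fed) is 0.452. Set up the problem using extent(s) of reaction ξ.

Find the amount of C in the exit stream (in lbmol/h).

144 lbmol/h

Conversion of A: A consumed = 2ξ₁ = 0.857 × 355 → ξ₁ = 152.1 lbmol/h.
Yield of B: 1ξ₂ / 355 = 0.452 → ξ₂ = 160.5 lbmol/h.
Outlet amounts (n = n₀ + Σ ν·ξ):
  A: 355 − 2(152.1) = 50.76
  C: 0 + 2(152.1) − 1(160.5) = 143.8
  B: 0 + 1(160.5) = 160.5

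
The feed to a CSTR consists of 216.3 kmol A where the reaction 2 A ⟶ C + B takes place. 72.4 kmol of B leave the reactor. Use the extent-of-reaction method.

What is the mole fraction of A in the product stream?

0.331

For B: n = n₀ + 1ξ → 72.4 = 0 + 1ξ, giving ξ = 72.4 kmol.
Outlet amounts (n = n₀ + ν ξ):
  A: 216.3 − 2(72.4) = 71.5
  C: 0 + 1(72.4) = 72.4
  B: 0 + 1(72.4) = 72.4
Total out = 216.3 kmol; y_A = 71.5 / 216.3 = 0.3306.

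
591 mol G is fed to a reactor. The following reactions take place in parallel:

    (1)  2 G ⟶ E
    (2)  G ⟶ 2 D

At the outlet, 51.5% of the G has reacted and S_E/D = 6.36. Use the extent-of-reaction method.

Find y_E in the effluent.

0.321

Conversion of G: G consumed = 0.515 × 591 = 304.4 mol = 2ξ₁ + 1ξ₂.
Selectivity: 1ξ₁ / (2ξ₂) = 6.36 → ξ₁ = 12.72 ξ₂.
Substitute: (2·12.72 + 1) ξ₂ = 304.4 → ξ₂ = 11.51 mol, ξ₁ = 146.4 mol.
Outlet amounts (n = n₀ + Σ ν·ξ):
  G: 591 − 2(146.4) − 1(11.51) = 286.6
  E: 0 + 1(146.4) = 146.4
  D: 0 + 2(11.51) = 23.02
Total out = 456.1 mol; y_E = 146.4 / 456.1 = 0.3211.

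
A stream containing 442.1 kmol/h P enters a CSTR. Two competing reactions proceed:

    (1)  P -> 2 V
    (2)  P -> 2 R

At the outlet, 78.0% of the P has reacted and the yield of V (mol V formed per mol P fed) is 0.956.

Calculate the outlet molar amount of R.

Yield of V: 2ξ₁ / 442.1 = 0.956 → ξ₁ = 211.3 kmol/h.
Conversion of P: 1ξ₁ + 1ξ₂ = 0.78 × 442.1 = 344.8 → ξ₂ = 133.5 kmol/h.
Outlet amounts (n = n₀ + Σ ν·ξ):
  P: 442.1 − 1(211.3) − 1(133.5) = 97.26
  V: 0 + 2(211.3) = 422.6
  R: 0 + 2(133.5) = 267

267 kmol/h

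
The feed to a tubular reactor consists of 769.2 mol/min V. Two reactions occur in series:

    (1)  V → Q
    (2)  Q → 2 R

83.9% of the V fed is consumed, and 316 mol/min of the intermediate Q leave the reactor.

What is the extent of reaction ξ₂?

ξ₂ = 329 mol/min

Conversion of V: V consumed = 1ξ₁ = 0.839 × 769.2 → ξ₁ = 645.4 mol/min.
Q balance: n_Q = 0 + 1ξ₁ − 1ξ₂ = 316 → ξ₂ = (1·645.4 − 316)/1 = 329.4 mol/min.
Outlet amounts (n = n₀ + Σ ν·ξ):
  V: 769.2 − 1(645.4) = 123.8
  Q: 0 + 1(645.4) − 1(329.4) = 316
  R: 0 + 2(329.4) = 658.7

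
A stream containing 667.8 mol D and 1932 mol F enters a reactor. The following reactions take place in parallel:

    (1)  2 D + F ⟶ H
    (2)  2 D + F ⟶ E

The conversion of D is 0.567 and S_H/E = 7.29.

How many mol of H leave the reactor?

166 mol

Conversion of D: D consumed = 0.567 × 667.8 = 378.6 mol = 2ξ₁ + 2ξ₂.
Selectivity: 1ξ₁ / (1ξ₂) = 7.29 → ξ₁ = 7.29 ξ₂.
Substitute: (2·7.29 + 2) ξ₂ = 378.6 → ξ₂ = 22.84 mol, ξ₁ = 166.5 mol.
Outlet amounts (n = n₀ + Σ ν·ξ):
  D: 667.8 − 2(166.5) − 2(22.84) = 289.2
  F: 1932 − 1(166.5) − 1(22.84) = 1743
  H: 0 + 1(166.5) = 166.5
  E: 0 + 1(22.84) = 22.84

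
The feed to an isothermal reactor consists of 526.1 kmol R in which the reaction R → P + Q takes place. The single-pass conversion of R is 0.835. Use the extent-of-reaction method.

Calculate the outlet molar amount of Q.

439 kmol

R reacted = 0.835 × 526.1 = 439.3 kmol; ν_R = −1, so ξ = 439.3/1 = 439.3 kmol.
Outlet amounts (n = n₀ + ν ξ):
  R: 526.1 − 1(439.3) = 86.81
  P: 0 + 1(439.3) = 439.3
  Q: 0 + 1(439.3) = 439.3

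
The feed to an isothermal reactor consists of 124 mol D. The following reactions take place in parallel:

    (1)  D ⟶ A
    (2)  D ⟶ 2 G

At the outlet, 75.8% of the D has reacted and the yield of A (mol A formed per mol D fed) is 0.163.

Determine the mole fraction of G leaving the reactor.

Yield of A: 1ξ₁ / 124 = 0.163 → ξ₁ = 20.21 mol.
Conversion of D: 1ξ₁ + 1ξ₂ = 0.758 × 124 = 93.99 → ξ₂ = 73.78 mol.
Outlet amounts (n = n₀ + Σ ν·ξ):
  D: 124 − 1(20.21) − 1(73.78) = 30.01
  A: 0 + 1(20.21) = 20.21
  G: 0 + 2(73.78) = 147.6
Total out = 197.8 mol; y_G = 147.6 / 197.8 = 0.7461.

0.746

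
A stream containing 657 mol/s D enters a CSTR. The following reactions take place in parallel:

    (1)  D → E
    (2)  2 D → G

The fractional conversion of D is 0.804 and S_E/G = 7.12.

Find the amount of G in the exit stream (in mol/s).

57.9 mol/s

Conversion of D: D consumed = 0.804 × 657 = 528.2 mol/s = 1ξ₁ + 2ξ₂.
Selectivity: 1ξ₁ / (1ξ₂) = 7.12 → ξ₁ = 7.12 ξ₂.
Substitute: (1·7.12 + 2) ξ₂ = 528.2 → ξ₂ = 57.92 mol/s, ξ₁ = 412.4 mol/s.
Outlet amounts (n = n₀ + Σ ν·ξ):
  D: 657 − 1(412.4) − 2(57.92) = 128.8
  E: 0 + 1(412.4) = 412.4
  G: 0 + 1(57.92) = 57.92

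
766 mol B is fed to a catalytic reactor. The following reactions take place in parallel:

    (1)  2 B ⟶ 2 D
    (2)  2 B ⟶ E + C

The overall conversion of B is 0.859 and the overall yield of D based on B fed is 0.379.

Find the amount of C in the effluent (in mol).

184 mol

Yield of D: 2ξ₁ / 766 = 0.379 → ξ₁ = 145.2 mol.
Conversion of B: 2ξ₁ + 2ξ₂ = 0.859 × 766 = 658 → ξ₂ = 183.8 mol.
Outlet amounts (n = n₀ + Σ ν·ξ):
  B: 766 − 2(145.2) − 2(183.8) = 108
  D: 0 + 2(145.2) = 290.3
  E: 0 + 1(183.8) = 183.8
  C: 0 + 1(183.8) = 183.8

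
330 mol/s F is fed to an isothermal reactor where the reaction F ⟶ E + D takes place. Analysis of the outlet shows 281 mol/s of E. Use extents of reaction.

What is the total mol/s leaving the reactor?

For E: n = n₀ + 1ξ → 281 = 0 + 1ξ, giving ξ = 281 mol/s.
Outlet amounts (n = n₀ + ν ξ):
  F: 330 − 1(281) = 49
  E: 0 + 1(281) = 281
  D: 0 + 1(281) = 281
Total out = 49 + 281 + 281 = 611 mol/s.

611 mol/s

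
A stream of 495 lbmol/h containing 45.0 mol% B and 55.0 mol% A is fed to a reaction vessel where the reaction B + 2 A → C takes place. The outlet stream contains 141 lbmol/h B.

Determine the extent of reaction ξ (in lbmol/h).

For B: n = n₀ − 1ξ → 141 = 222.8 − 1ξ, giving ξ = 81.75 lbmol/h.
Outlet amounts (n = n₀ + ν ξ):
  B: 222.8 − 1(81.75) = 141
  A: 272.2 − 2(81.75) = 108.8
  C: 0 + 1(81.75) = 81.75

ξ = 81.8 lbmol/h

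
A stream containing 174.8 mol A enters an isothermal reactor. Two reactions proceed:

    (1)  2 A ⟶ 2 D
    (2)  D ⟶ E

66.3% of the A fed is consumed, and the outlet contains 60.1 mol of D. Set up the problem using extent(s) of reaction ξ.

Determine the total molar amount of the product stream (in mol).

175 mol

Conversion of A: A consumed = 2ξ₁ = 0.663 × 174.8 → ξ₁ = 57.95 mol.
D balance: n_D = 0 + 2ξ₁ − 1ξ₂ = 60.1 → ξ₂ = (2·57.95 − 60.1)/1 = 55.79 mol.
Outlet amounts (n = n₀ + Σ ν·ξ):
  A: 174.8 − 2(57.95) = 58.91
  D: 0 + 2(57.95) − 1(55.79) = 60.1
  E: 0 + 1(55.79) = 55.79
Total out = 58.91 + 60.1 + 55.79 = 174.8 mol.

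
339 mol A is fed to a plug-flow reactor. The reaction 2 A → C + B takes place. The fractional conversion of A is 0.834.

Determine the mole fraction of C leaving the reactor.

0.417

A reacted = 0.834 × 339 = 282.7 mol; ν_A = −2, so ξ = 282.7/2 = 141.4 mol.
Outlet amounts (n = n₀ + ν ξ):
  A: 339 − 2(141.4) = 56.27
  C: 0 + 1(141.4) = 141.4
  B: 0 + 1(141.4) = 141.4
Total out = 339 mol; y_C = 141.4 / 339 = 0.417.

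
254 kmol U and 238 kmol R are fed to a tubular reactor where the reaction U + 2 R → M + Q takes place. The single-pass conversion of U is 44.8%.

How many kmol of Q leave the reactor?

U reacted = 0.448 × 254 = 113.8 kmol; ν_U = −1, so ξ = 113.8/1 = 113.8 kmol.
Outlet amounts (n = n₀ + ν ξ):
  U: 254 − 1(113.8) = 140.2
  R: 238 − 2(113.8) = 10.42
  M: 0 + 1(113.8) = 113.8
  Q: 0 + 1(113.8) = 113.8

114 kmol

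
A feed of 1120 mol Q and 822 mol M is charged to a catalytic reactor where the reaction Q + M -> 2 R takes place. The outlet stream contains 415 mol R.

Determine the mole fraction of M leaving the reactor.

0.316

For R: n = n₀ + 2ξ → 415 = 0 + 2ξ, giving ξ = 207.5 mol.
Outlet amounts (n = n₀ + ν ξ):
  Q: 1120 − 1(207.5) = 912.5
  M: 822 − 1(207.5) = 614.5
  R: 0 + 2(207.5) = 415
Total out = 1942 mol; y_M = 614.5 / 1942 = 0.3164.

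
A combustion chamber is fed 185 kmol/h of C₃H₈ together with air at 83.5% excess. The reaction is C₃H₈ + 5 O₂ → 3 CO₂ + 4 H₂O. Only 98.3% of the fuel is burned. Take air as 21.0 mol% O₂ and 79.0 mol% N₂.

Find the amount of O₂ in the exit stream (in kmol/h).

788 kmol/h

Stoichiometric O₂ = 5 × 185 = 925 kmol/h; O₂ fed = 925 × 1.835 = 1697 kmol/h.
N₂ fed = 1697 × 79/21 = 6385 kmol/h.
Fuel reacted = 0.983 × 185 → ξ = 181.9 kmol/h.
Outlet (n = n₀ + ν ξ):
  C₃H₈: 185 − 1(181.9) = 3.145
  O₂: 1697 − 5(181.9) = 788.1
  N₂: 6385 (inert)
  CO₂: 0 + 3(181.9) = 545.6
  H₂O: 0 + 4(181.9) = 727.4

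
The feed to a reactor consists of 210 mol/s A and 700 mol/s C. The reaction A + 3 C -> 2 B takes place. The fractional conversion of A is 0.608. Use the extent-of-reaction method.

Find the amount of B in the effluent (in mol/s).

255 mol/s

A reacted = 0.608 × 210 = 127.7 mol/s; ν_A = −1, so ξ = 127.7/1 = 127.7 mol/s.
Outlet amounts (n = n₀ + ν ξ):
  A: 210 − 1(127.7) = 82.32
  C: 700 − 3(127.7) = 317
  B: 0 + 2(127.7) = 255.4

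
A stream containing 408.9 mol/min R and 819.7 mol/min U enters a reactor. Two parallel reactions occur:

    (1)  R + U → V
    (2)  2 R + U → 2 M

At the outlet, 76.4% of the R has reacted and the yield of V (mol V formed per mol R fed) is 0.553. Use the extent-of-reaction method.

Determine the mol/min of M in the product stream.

Yield of V: 1ξ₁ / 408.9 = 0.553 → ξ₁ = 226.1 mol/min.
Conversion of R: 1ξ₁ + 2ξ₂ = 0.764 × 408.9 = 312.4 → ξ₂ = 43.14 mol/min.
Outlet amounts (n = n₀ + Σ ν·ξ):
  R: 408.9 − 1(226.1) − 2(43.14) = 96.5
  U: 819.7 − 1(226.1) − 1(43.14) = 550.4
  V: 0 + 1(226.1) = 226.1
  M: 0 + 2(43.14) = 86.28

86.3 mol/min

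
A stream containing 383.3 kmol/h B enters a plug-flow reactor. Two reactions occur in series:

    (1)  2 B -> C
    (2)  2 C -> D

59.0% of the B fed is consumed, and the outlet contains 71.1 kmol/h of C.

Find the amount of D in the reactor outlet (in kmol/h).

21 kmol/h

Conversion of B: B consumed = 2ξ₁ = 0.59 × 383.3 → ξ₁ = 113.1 kmol/h.
C balance: n_C = 0 + 1ξ₁ − 2ξ₂ = 71.1 → ξ₂ = (1·113.1 − 71.1)/2 = 20.99 kmol/h.
Outlet amounts (n = n₀ + Σ ν·ξ):
  B: 383.3 − 2(113.1) = 157.2
  C: 0 + 1(113.1) − 2(20.99) = 71.1
  D: 0 + 1(20.99) = 20.99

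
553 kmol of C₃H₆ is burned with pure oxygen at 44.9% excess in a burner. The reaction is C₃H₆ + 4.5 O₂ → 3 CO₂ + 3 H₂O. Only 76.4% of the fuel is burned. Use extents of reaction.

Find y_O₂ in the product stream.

0.39

Stoichiometric O₂ = 4.5 × 553 = 2488 kmol; O₂ fed = 2488 × 1.449 = 3606 kmol.
Fuel reacted = 0.764 × 553 → ξ = 422.5 kmol.
Outlet (n = n₀ + ν ξ):
  C₃H₆: 553 − 1(422.5) = 130.5
  O₂: 3606 − 4.5(422.5) = 1705
  CO₂: 0 + 3(422.5) = 1267
  H₂O: 0 + 3(422.5) = 1267
Total out = 4370 kmol; y_O₂ = 1705 / 4370 = 0.3901.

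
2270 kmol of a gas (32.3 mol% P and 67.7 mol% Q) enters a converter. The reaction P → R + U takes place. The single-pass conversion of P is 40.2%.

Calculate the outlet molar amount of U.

295 kmol

P reacted = 0.402 × 733.2 = 294.8 kmol; ν_P = −1, so ξ = 294.8/1 = 294.8 kmol.
Outlet amounts (n = n₀ + ν ξ):
  P: 733.2 − 1(294.8) = 438.5
  R: 0 + 1(294.8) = 294.8
  U: 0 + 1(294.8) = 294.8
  Q: 1537 (inert)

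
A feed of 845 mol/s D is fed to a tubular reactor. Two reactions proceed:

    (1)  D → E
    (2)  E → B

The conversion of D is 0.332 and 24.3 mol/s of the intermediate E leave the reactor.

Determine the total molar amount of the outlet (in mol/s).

845 mol/s

Conversion of D: D consumed = 1ξ₁ = 0.332 × 845 → ξ₁ = 280.5 mol/s.
E balance: n_E = 0 + 1ξ₁ − 1ξ₂ = 24.3 → ξ₂ = (1·280.5 − 24.3)/1 = 256.2 mol/s.
Outlet amounts (n = n₀ + Σ ν·ξ):
  D: 845 − 1(280.5) = 564.5
  E: 0 + 1(280.5) − 1(256.2) = 24.3
  B: 0 + 1(256.2) = 256.2
Total out = 564.5 + 24.3 + 256.2 = 845 mol/s.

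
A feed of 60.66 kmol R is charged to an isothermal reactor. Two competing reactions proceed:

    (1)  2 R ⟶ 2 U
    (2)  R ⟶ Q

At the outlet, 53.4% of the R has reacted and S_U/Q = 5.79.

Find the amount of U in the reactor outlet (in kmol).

Conversion of R: R consumed = 0.534 × 60.66 = 32.39 kmol = 2ξ₁ + 1ξ₂.
Selectivity: 2ξ₁ / (1ξ₂) = 5.79 → ξ₁ = 2.895 ξ₂.
Substitute: (2·2.895 + 1) ξ₂ = 32.39 → ξ₂ = 4.771 kmol, ξ₁ = 13.81 kmol.
Outlet amounts (n = n₀ + Σ ν·ξ):
  R: 60.66 − 2(13.81) − 1(4.771) = 28.27
  U: 0 + 2(13.81) = 27.62
  Q: 0 + 1(4.771) = 4.771

27.6 kmol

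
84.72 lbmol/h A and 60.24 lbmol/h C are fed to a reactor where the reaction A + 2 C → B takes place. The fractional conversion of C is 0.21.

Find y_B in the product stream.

C reacted = 0.21 × 60.24 = 12.65 lbmol/h; ν_C = −2, so ξ = 12.65/2 = 6.325 lbmol/h.
Outlet amounts (n = n₀ + ν ξ):
  A: 84.72 − 1(6.325) = 78.39
  C: 60.24 − 2(6.325) = 47.59
  B: 0 + 1(6.325) = 6.325
Total out = 132.3 lbmol/h; y_B = 6.325 / 132.3 = 0.04781.

0.0478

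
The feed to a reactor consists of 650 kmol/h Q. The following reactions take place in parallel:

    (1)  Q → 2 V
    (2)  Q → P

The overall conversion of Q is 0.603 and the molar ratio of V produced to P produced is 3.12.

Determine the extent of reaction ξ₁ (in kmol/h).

ξ₁ = 239 kmol/h

Conversion of Q: Q consumed = 0.603 × 650 = 391.9 kmol/h = 1ξ₁ + 1ξ₂.
Selectivity: 2ξ₁ / (1ξ₂) = 3.12 → ξ₁ = 1.56 ξ₂.
Substitute: (1·1.56 + 1) ξ₂ = 391.9 → ξ₂ = 153.1 kmol/h, ξ₁ = 238.8 kmol/h.
Outlet amounts (n = n₀ + Σ ν·ξ):
  Q: 650 − 1(238.8) − 1(153.1) = 258
  V: 0 + 2(238.8) = 477.7
  P: 0 + 1(153.1) = 153.1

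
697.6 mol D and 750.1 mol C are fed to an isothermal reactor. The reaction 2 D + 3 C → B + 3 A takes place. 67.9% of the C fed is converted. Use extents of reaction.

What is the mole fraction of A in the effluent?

C reacted = 0.679 × 750.1 = 509.3 mol; ν_C = −3, so ξ = 509.3/3 = 169.8 mol.
Outlet amounts (n = n₀ + ν ξ):
  D: 697.6 − 2(169.8) = 358.1
  C: 750.1 − 3(169.8) = 240.8
  B: 0 + 1(169.8) = 169.8
  A: 0 + 3(169.8) = 509.3
Total out = 1278 mol; y_A = 509.3 / 1278 = 0.3985.

0.399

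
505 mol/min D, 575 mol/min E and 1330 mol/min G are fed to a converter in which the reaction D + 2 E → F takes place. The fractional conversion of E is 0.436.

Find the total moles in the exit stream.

2160 mol/min

E reacted = 0.436 × 575 = 250.7 mol/min; ν_E = −2, so ξ = 250.7/2 = 125.3 mol/min.
Outlet amounts (n = n₀ + ν ξ):
  D: 505 − 1(125.3) = 379.6
  E: 575 − 2(125.3) = 324.3
  F: 0 + 1(125.3) = 125.3
  G: 1330 (inert)
Total out = 379.6 + 324.3 + 125.3 + 1330 = 2159 mol/min.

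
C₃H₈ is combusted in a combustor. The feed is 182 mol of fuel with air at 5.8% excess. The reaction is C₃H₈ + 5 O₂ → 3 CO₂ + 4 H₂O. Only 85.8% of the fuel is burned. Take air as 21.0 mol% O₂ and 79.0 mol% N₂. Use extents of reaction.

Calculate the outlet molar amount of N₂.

3620 mol

Stoichiometric O₂ = 5 × 182 = 910 mol; O₂ fed = 910 × 1.058 = 962.8 mol.
N₂ fed = 962.8 × 79/21 = 3622 mol.
Fuel reacted = 0.858 × 182 → ξ = 156.2 mol.
Outlet (n = n₀ + ν ξ):
  C₃H₈: 182 − 1(156.2) = 25.84
  O₂: 962.8 − 5(156.2) = 182
  N₂: 3622 (inert)
  CO₂: 0 + 3(156.2) = 468.5
  H₂O: 0 + 4(156.2) = 624.6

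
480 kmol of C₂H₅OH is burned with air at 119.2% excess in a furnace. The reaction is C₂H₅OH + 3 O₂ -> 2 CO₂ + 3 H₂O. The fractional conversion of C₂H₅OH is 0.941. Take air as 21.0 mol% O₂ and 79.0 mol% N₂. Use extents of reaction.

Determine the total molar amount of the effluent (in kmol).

16000 kmol

Stoichiometric O₂ = 3 × 480 = 1440 kmol; O₂ fed = 1440 × 2.192 = 3156 kmol.
N₂ fed = 3156 × 79/21 = 11870 kmol.
Fuel reacted = 0.941 × 480 → ξ = 451.7 kmol.
Outlet (n = n₀ + ν ξ):
  C₂H₅OH: 480 − 1(451.7) = 28.32
  O₂: 3156 − 3(451.7) = 1801
  N₂: 11870 (inert)
  CO₂: 0 + 2(451.7) = 903.4
  H₂O: 0 + 3(451.7) = 1355
Total out = 28.32 + 1801 + 11870 + 903.4 + 1355 = 15960 kmol.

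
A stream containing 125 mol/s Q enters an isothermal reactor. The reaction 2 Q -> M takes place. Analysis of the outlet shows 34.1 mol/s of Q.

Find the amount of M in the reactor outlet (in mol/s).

45.5 mol/s

For Q: n = n₀ − 2ξ → 34.1 = 125 − 2ξ, giving ξ = 45.45 mol/s.
Outlet amounts (n = n₀ + ν ξ):
  Q: 125 − 2(45.45) = 34.1
  M: 0 + 1(45.45) = 45.45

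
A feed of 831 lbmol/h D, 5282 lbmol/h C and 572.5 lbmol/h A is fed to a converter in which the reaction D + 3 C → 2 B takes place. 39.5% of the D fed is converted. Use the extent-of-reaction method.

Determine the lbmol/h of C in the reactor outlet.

D reacted = 0.395 × 831 = 328.2 lbmol/h; ν_D = −1, so ξ = 328.2/1 = 328.2 lbmol/h.
Outlet amounts (n = n₀ + ν ξ):
  D: 831 − 1(328.2) = 502.8
  C: 5282 − 3(328.2) = 4297
  B: 0 + 2(328.2) = 656.5
  A: 572.5 (inert)

4300 lbmol/h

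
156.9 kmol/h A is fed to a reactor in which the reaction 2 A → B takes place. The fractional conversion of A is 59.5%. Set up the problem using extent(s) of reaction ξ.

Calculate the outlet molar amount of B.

46.7 kmol/h

A reacted = 0.595 × 156.9 = 93.36 kmol/h; ν_A = −2, so ξ = 93.36/2 = 46.68 kmol/h.
Outlet amounts (n = n₀ + ν ξ):
  A: 156.9 − 2(46.68) = 63.54
  B: 0 + 1(46.68) = 46.68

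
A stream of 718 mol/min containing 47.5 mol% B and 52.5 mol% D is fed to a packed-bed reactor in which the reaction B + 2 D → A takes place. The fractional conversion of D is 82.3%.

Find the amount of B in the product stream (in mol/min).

D reacted = 0.823 × 376.9 = 310.2 mol/min; ν_D = −2, so ξ = 310.2/2 = 155.1 mol/min.
Outlet amounts (n = n₀ + ν ξ):
  B: 341.1 − 1(155.1) = 185.9
  D: 376.9 − 2(155.1) = 66.72
  A: 0 + 1(155.1) = 155.1

186 mol/min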